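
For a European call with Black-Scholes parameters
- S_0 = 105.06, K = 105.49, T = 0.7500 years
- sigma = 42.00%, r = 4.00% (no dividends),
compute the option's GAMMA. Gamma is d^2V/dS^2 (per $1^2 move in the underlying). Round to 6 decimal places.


Answer: Gamma = 0.010111

Derivation:
d1 = 0.2531143550; d2 = -0.1106163146
phi(d1) = 0.3863653048; exp(-qT) = 1.0000000000; exp(-rT) = 0.9704455335
Gamma = exp(-qT) * phi(d1) / (S * sigma * sqrt(T)) = 1.0000000000 * 0.3863653048 / (105.0600 * 0.4200 * 0.8660254038) = 0.010111


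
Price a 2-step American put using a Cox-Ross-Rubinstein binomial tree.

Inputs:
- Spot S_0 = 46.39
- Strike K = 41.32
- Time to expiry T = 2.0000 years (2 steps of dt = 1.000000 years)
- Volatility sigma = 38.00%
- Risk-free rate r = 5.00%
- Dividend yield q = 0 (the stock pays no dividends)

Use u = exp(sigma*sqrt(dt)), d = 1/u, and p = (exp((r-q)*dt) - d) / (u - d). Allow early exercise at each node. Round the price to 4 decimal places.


Answer: Price = V(0,0) = 4.9506

Derivation:
dt = T/N = 1.000000
u = exp(sigma*sqrt(dt)) = 1.462285; d = 1/u = 0.683861
p = (exp((r-q)*dt) - d) / (u - d) = 0.471992
Discount per step: exp(-r*dt) = 0.951229
Stock lattice S(k, i) with i counting down-moves:
  k=0: S(0,0) = 46.3900
  k=1: S(1,0) = 67.8354; S(1,1) = 31.7243
  k=2: S(2,0) = 99.1946; S(2,1) = 46.3900; S(2,2) = 21.6950
Terminal payoffs V(N, i) = max(K - S_T, 0):
  V(2,0) = 0.000000; V(2,1) = 0.000000; V(2,2) = 19.624954
Backward induction: V(k, i) = exp(-r*dt) * [p * V(k+1, i) + (1-p) * V(k+1, i+1)]; then take max(V_cont, immediate exercise) for American.
  V(1,0) = exp(-r*dt) * [p*0.000000 + (1-p)*0.000000] = 0.000000; exercise = 0.000000; V(1,0) = max -> 0.000000
  V(1,1) = exp(-r*dt) * [p*0.000000 + (1-p)*19.624954] = 9.856762; exercise = 9.595669; V(1,1) = max -> 9.856762
  V(0,0) = exp(-r*dt) * [p*0.000000 + (1-p)*9.856762] = 4.950623; exercise = 0.000000; V(0,0) = max -> 4.950623


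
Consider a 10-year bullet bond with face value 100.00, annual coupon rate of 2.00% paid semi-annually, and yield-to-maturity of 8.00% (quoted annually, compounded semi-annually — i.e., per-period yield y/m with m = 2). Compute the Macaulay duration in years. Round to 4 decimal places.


Answer: Macaulay duration = 8.7620 years

Derivation:
Coupon per period c = face * coupon_rate / m = 1.000000
Periods per year m = 2; per-period yield y/m = 0.040000
Number of cashflows N = 20
Cashflows (t years, CF_t, discount factor 1/(1+y/m)^(m*t), PV):
  t = 0.5000: CF_t = 1.000000, DF = 0.961538, PV = 0.961538
  t = 1.0000: CF_t = 1.000000, DF = 0.924556, PV = 0.924556
  t = 1.5000: CF_t = 1.000000, DF = 0.888996, PV = 0.888996
  t = 2.0000: CF_t = 1.000000, DF = 0.854804, PV = 0.854804
  t = 2.5000: CF_t = 1.000000, DF = 0.821927, PV = 0.821927
  t = 3.0000: CF_t = 1.000000, DF = 0.790315, PV = 0.790315
  t = 3.5000: CF_t = 1.000000, DF = 0.759918, PV = 0.759918
  t = 4.0000: CF_t = 1.000000, DF = 0.730690, PV = 0.730690
  t = 4.5000: CF_t = 1.000000, DF = 0.702587, PV = 0.702587
  t = 5.0000: CF_t = 1.000000, DF = 0.675564, PV = 0.675564
  t = 5.5000: CF_t = 1.000000, DF = 0.649581, PV = 0.649581
  t = 6.0000: CF_t = 1.000000, DF = 0.624597, PV = 0.624597
  t = 6.5000: CF_t = 1.000000, DF = 0.600574, PV = 0.600574
  t = 7.0000: CF_t = 1.000000, DF = 0.577475, PV = 0.577475
  t = 7.5000: CF_t = 1.000000, DF = 0.555265, PV = 0.555265
  t = 8.0000: CF_t = 1.000000, DF = 0.533908, PV = 0.533908
  t = 8.5000: CF_t = 1.000000, DF = 0.513373, PV = 0.513373
  t = 9.0000: CF_t = 1.000000, DF = 0.493628, PV = 0.493628
  t = 9.5000: CF_t = 1.000000, DF = 0.474642, PV = 0.474642
  t = 10.0000: CF_t = 101.000000, DF = 0.456387, PV = 46.095082
Price P = sum_t PV_t = 59.229021
Macaulay numerator sum_t t * PV_t:
  t * PV_t at t = 0.5000: 0.480769
  t * PV_t at t = 1.0000: 0.924556
  t * PV_t at t = 1.5000: 1.333495
  t * PV_t at t = 2.0000: 1.709608
  t * PV_t at t = 2.5000: 2.054818
  t * PV_t at t = 3.0000: 2.370944
  t * PV_t at t = 3.5000: 2.659712
  t * PV_t at t = 4.0000: 2.922761
  t * PV_t at t = 4.5000: 3.161640
  t * PV_t at t = 5.0000: 3.377821
  t * PV_t at t = 5.5000: 3.572695
  t * PV_t at t = 6.0000: 3.747582
  t * PV_t at t = 6.5000: 3.903732
  t * PV_t at t = 7.0000: 4.042326
  t * PV_t at t = 7.5000: 4.164484
  t * PV_t at t = 8.0000: 4.271265
  t * PV_t at t = 8.5000: 4.363673
  t * PV_t at t = 9.0000: 4.442653
  t * PV_t at t = 9.5000: 4.509103
  t * PV_t at t = 10.0000: 460.950816
Macaulay duration D = (sum_t t * PV_t) / P = 518.964452 / 59.229021 = 8.761996


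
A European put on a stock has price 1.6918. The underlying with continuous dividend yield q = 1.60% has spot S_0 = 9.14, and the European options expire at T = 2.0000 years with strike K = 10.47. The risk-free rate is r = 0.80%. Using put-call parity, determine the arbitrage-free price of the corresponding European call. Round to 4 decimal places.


Put-call parity: C - P = S_0 * exp(-qT) - K * exp(-rT).
S_0 * exp(-qT) = 9.1400 * 0.96850658 = 8.85215016
K * exp(-rT) = 10.4700 * 0.98412732 = 10.30381304
C = P + S*exp(-qT) - K*exp(-rT)
C = 1.6918 + 8.85215016 - 10.30381304 = 0.2401

Answer: Call price = 0.2401


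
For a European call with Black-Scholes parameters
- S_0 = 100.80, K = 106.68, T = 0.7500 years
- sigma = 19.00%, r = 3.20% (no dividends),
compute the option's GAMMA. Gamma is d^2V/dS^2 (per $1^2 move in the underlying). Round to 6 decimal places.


d1 = -0.1164293285; d2 = -0.2809741552
phi(d1) = 0.3962474348; exp(-qT) = 1.0000000000; exp(-rT) = 0.9762857098
Gamma = exp(-qT) * phi(d1) / (S * sigma * sqrt(T)) = 1.0000000000 * 0.3962474348 / (100.8000 * 0.1900 * 0.8660254038) = 0.023890

Answer: Gamma = 0.023890


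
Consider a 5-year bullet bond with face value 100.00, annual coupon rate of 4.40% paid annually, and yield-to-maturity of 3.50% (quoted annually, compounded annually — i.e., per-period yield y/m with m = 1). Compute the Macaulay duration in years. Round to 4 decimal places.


Answer: Macaulay duration = 4.6051 years

Derivation:
Coupon per period c = face * coupon_rate / m = 4.400000
Periods per year m = 1; per-period yield y/m = 0.035000
Number of cashflows N = 5
Cashflows (t years, CF_t, discount factor 1/(1+y/m)^(m*t), PV):
  t = 1.0000: CF_t = 4.400000, DF = 0.966184, PV = 4.251208
  t = 2.0000: CF_t = 4.400000, DF = 0.933511, PV = 4.107447
  t = 3.0000: CF_t = 4.400000, DF = 0.901943, PV = 3.968548
  t = 4.0000: CF_t = 4.400000, DF = 0.871442, PV = 3.834346
  t = 5.0000: CF_t = 104.400000, DF = 0.841973, PV = 87.901999
Price P = sum_t PV_t = 104.063547
Macaulay numerator sum_t t * PV_t:
  t * PV_t at t = 1.0000: 4.251208
  t * PV_t at t = 2.0000: 8.214894
  t * PV_t at t = 3.0000: 11.905644
  t * PV_t at t = 4.0000: 15.337383
  t * PV_t at t = 5.0000: 439.509993
Macaulay duration D = (sum_t t * PV_t) / P = 479.219122 / 104.063547 = 4.605062


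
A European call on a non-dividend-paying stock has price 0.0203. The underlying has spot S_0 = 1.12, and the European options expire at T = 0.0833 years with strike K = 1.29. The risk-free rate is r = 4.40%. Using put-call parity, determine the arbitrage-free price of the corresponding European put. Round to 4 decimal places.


Put-call parity: C - P = S_0 * exp(-qT) - K * exp(-rT).
S_0 * exp(-qT) = 1.1200 * 1.00000000 = 1.12000000
K * exp(-rT) = 1.2900 * 0.99634151 = 1.28528055
P = C - S*exp(-qT) + K*exp(-rT)
P = 0.0203 - 1.12000000 + 1.28528055 = 0.1856

Answer: Put price = 0.1856


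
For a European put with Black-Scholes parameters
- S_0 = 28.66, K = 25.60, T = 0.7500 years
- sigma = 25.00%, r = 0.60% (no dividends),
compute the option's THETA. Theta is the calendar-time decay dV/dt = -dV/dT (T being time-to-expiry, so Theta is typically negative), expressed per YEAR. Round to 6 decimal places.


Answer: Theta = -1.284783

Derivation:
d1 = 0.6505470639; d2 = 0.4340407129
phi(d1) = 0.3228574855; exp(-qT) = 1.0000000000; exp(-rT) = 0.9955101098
Theta = -S*exp(-qT)*phi(d1)*sigma/(2*sqrt(T)) + r*K*exp(-rT)*N(-d2) - q*S*exp(-qT)*N(-d1)
N(-d1) = 0.2576694557; N(-d2) = 0.3321294384; sqrt(T) = 0.8660254038
Term 1 = -28.6600 * 1.0000000000 * 0.3228574855 * 0.2500 / (2 * 0.8660254038) = -1.3355692994
Term 2 = 0.0060 * 25.6000 * 0.9955101098 * 0.3321294384 = 0.0507860296
Term 3 = 0 (no dividend yield, q = 0)
Theta = -1.3355692994 + (0.0507860296) + (0.0000000000) = -1.284783


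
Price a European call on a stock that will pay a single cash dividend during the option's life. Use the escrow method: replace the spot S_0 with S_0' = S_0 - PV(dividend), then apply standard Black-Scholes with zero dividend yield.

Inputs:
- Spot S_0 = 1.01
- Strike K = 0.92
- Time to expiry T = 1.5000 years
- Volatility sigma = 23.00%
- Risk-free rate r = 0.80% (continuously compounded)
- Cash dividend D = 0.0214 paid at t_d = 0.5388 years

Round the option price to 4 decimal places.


PV(D) = D * exp(-r * t_d) = 0.0214 * 0.99569888 = 0.02130796
S_0' = S_0 - PV(D) = 1.0100 - 0.02130796 = 0.98869204
d1 = (ln(S_0'/K) + (r + sigma^2/2)*T) / (sigma*sqrt(T)) = 0.43907718
d2 = d1 - sigma*sqrt(T) = 0.15738586
exp(-rT) = 0.98807171
N(d1) = 0.66969719; N(d2) = 0.56252962
C = S_0' * N(d1) - K * exp(-rT) * N(d2) = 0.98869204 * 0.66969719 - 0.9200 * 0.98807171 * 0.56252962 = 0.1508

Answer: Price = 0.1508


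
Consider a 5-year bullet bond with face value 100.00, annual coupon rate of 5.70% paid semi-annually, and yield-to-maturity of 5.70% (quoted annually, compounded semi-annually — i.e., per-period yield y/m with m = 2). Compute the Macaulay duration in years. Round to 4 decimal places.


Coupon per period c = face * coupon_rate / m = 2.850000
Periods per year m = 2; per-period yield y/m = 0.028500
Number of cashflows N = 10
Cashflows (t years, CF_t, discount factor 1/(1+y/m)^(m*t), PV):
  t = 0.5000: CF_t = 2.850000, DF = 0.972290, PV = 2.771026
  t = 1.0000: CF_t = 2.850000, DF = 0.945347, PV = 2.694240
  t = 1.5000: CF_t = 2.850000, DF = 0.919152, PV = 2.619582
  t = 2.0000: CF_t = 2.850000, DF = 0.893682, PV = 2.546993
  t = 2.5000: CF_t = 2.850000, DF = 0.868917, PV = 2.476415
  t = 3.0000: CF_t = 2.850000, DF = 0.844840, PV = 2.407793
  t = 3.5000: CF_t = 2.850000, DF = 0.821429, PV = 2.341072
  t = 4.0000: CF_t = 2.850000, DF = 0.798667, PV = 2.276200
  t = 4.5000: CF_t = 2.850000, DF = 0.776536, PV = 2.213126
  t = 5.0000: CF_t = 102.850000, DF = 0.755018, PV = 77.653554
Price P = sum_t PV_t = 100.000000
Macaulay numerator sum_t t * PV_t:
  t * PV_t at t = 0.5000: 1.385513
  t * PV_t at t = 1.0000: 2.694240
  t * PV_t at t = 1.5000: 3.929373
  t * PV_t at t = 2.0000: 5.093985
  t * PV_t at t = 2.5000: 6.191037
  t * PV_t at t = 3.0000: 7.223378
  t * PV_t at t = 3.5000: 8.193752
  t * PV_t at t = 4.0000: 9.104802
  t * PV_t at t = 4.5000: 9.959068
  t * PV_t at t = 5.0000: 388.267769
Macaulay duration D = (sum_t t * PV_t) / P = 442.042916 / 100.000000 = 4.420429

Answer: Macaulay duration = 4.4204 years


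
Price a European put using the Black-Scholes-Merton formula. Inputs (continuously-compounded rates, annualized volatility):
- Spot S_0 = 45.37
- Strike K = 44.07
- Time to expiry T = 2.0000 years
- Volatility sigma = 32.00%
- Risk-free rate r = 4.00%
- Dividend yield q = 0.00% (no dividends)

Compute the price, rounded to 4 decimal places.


d1 = (ln(S/K) + (r - q + 0.5*sigma^2) * T) / (sigma * sqrt(T)) = 0.46729111
d2 = d1 - sigma * sqrt(T) = 0.01474277
exp(-rT) = 0.92311635; exp(-qT) = 1.00000000
P = K * exp(-rT) * N(-d2) - S_0 * exp(-qT) * N(-d1)
N(-d1) = 0.32014581; N(-d2) = 0.49411870
P = 44.0700 * 0.92311635 * 0.49411870 - 45.3700 * 1.00000000 * 0.32014581 = 5.5766

Answer: Price = 5.5766


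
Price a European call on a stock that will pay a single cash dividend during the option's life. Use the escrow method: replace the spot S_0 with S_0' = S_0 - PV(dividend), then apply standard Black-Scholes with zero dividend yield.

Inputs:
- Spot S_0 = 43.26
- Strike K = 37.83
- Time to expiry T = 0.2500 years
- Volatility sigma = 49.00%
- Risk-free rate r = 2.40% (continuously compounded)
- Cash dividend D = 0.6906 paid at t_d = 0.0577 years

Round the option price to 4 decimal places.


PV(D) = D * exp(-r * t_d) = 0.6906 * 0.99861616 = 0.68964432
S_0' = S_0 - PV(D) = 43.2600 - 0.68964432 = 42.57035568
d1 = (ln(S_0'/K) + (r + sigma^2/2)*T) / (sigma*sqrt(T)) = 0.62884978
d2 = d1 - sigma*sqrt(T) = 0.38384978
exp(-rT) = 0.99401796
N(d1) = 0.73527630; N(d2) = 0.64945511
C = S_0' * N(d1) - K * exp(-rT) * N(d2) = 42.57035568 * 0.73527630 - 37.8300 * 0.99401796 * 0.64945511 = 6.8791

Answer: Price = 6.8791


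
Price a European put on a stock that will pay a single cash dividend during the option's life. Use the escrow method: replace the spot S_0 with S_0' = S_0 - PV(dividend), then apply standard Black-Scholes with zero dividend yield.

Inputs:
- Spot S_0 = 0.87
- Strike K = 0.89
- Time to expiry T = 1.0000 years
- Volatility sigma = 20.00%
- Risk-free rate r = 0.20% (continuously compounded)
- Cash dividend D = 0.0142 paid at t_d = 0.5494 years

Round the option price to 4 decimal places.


Answer: Price = 0.0869

Derivation:
PV(D) = D * exp(-r * t_d) = 0.0142 * 0.99890180 = 0.01418441
S_0' = S_0 - PV(D) = 0.8700 - 0.01418441 = 0.85581559
d1 = (ln(S_0'/K) + (r + sigma^2/2)*T) / (sigma*sqrt(T)) = -0.08583268
d2 = d1 - sigma*sqrt(T) = -0.28583268
exp(-rT) = 0.99800200
N(-d1) = 0.53420029; N(-d2) = 0.61249686
P = K * exp(-rT) * N(-d2) - S_0' * N(-d1) = 0.8900 * 0.99800200 * 0.61249686 - 0.85581559 * 0.53420029 = 0.0869


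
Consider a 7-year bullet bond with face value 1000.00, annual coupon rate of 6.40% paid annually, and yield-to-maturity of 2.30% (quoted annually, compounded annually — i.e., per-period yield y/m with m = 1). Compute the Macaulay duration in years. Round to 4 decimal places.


Coupon per period c = face * coupon_rate / m = 64.000000
Periods per year m = 1; per-period yield y/m = 0.023000
Number of cashflows N = 7
Cashflows (t years, CF_t, discount factor 1/(1+y/m)^(m*t), PV):
  t = 1.0000: CF_t = 64.000000, DF = 0.977517, PV = 62.561095
  t = 2.0000: CF_t = 64.000000, DF = 0.955540, PV = 61.154540
  t = 3.0000: CF_t = 64.000000, DF = 0.934056, PV = 59.779609
  t = 4.0000: CF_t = 64.000000, DF = 0.913056, PV = 58.435591
  t = 5.0000: CF_t = 64.000000, DF = 0.892528, PV = 57.121790
  t = 6.0000: CF_t = 64.000000, DF = 0.872461, PV = 55.837527
  t = 7.0000: CF_t = 1064.000000, DF = 0.852846, PV = 907.428034
Price P = sum_t PV_t = 1262.318185
Macaulay numerator sum_t t * PV_t:
  t * PV_t at t = 1.0000: 62.561095
  t * PV_t at t = 2.0000: 122.309081
  t * PV_t at t = 3.0000: 179.338828
  t * PV_t at t = 4.0000: 233.742363
  t * PV_t at t = 5.0000: 285.608948
  t * PV_t at t = 6.0000: 335.025159
  t * PV_t at t = 7.0000: 6351.996235
Macaulay duration D = (sum_t t * PV_t) / P = 7570.581709 / 1262.318185 = 5.997364

Answer: Macaulay duration = 5.9974 years


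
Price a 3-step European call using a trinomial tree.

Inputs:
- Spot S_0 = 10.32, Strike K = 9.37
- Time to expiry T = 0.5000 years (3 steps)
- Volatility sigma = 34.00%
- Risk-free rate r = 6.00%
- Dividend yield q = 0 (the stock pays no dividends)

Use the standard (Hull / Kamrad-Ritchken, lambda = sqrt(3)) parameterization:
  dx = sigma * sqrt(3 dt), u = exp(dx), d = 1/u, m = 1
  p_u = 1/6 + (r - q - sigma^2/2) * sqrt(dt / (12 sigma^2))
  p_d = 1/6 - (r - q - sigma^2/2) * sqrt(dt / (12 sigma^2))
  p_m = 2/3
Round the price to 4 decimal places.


Answer: Price = V(0,0) = 1.6922

Derivation:
dt = T/N = 0.166667; dx = sigma*sqrt(3*dt) = 0.240416
u = exp(dx) = 1.271778; d = 1/u = 0.786300
p_u = 0.167429, p_m = 0.666667, p_d = 0.165904
Discount per step: exp(-r*dt) = 0.990050
Stock lattice S(k, j) with j the centered position index:
  k=0: S(0,+0) = 10.3200
  k=1: S(1,-1) = 8.1146; S(1,+0) = 10.3200; S(1,+1) = 13.1248
  k=2: S(2,-2) = 6.3805; S(2,-1) = 8.1146; S(2,+0) = 10.3200; S(2,+1) = 13.1248; S(2,+2) = 16.6918
  k=3: S(3,-3) = 5.0170; S(3,-2) = 6.3805; S(3,-1) = 8.1146; S(3,+0) = 10.3200; S(3,+1) = 13.1248; S(3,+2) = 16.6918; S(3,+3) = 21.2282
Terminal payoffs V(N, j) = max(S_T - K, 0):
  V(3,-3) = 0.000000; V(3,-2) = 0.000000; V(3,-1) = 0.000000; V(3,+0) = 0.950000; V(3,+1) = 3.754754; V(3,+2) = 7.321780; V(3,+3) = 11.858246
Backward induction: V(k, j) = exp(-r*dt) * [p_u * V(k+1, j+1) + p_m * V(k+1, j) + p_d * V(k+1, j-1)]
  V(2,-2) = exp(-r*dt) * [p_u*0.000000 + p_m*0.000000 + p_d*0.000000] = 0.000000
  V(2,-1) = exp(-r*dt) * [p_u*0.950000 + p_m*0.000000 + p_d*0.000000] = 0.157475
  V(2,+0) = exp(-r*dt) * [p_u*3.754754 + p_m*0.950000 + p_d*0.000000] = 1.249432
  V(2,+1) = exp(-r*dt) * [p_u*7.321780 + p_m*3.754754 + p_d*0.950000] = 3.847985
  V(2,+2) = exp(-r*dt) * [p_u*11.858246 + p_m*7.321780 + p_d*3.754754] = 7.415011
  V(1,-1) = exp(-r*dt) * [p_u*1.249432 + p_m*0.157475 + p_d*0.000000] = 0.311049
  V(1,+0) = exp(-r*dt) * [p_u*3.847985 + p_m*1.249432 + p_d*0.157475] = 1.488387
  V(1,+1) = exp(-r*dt) * [p_u*7.415011 + p_m*3.847985 + p_d*1.249432] = 3.974158
  V(0,+0) = exp(-r*dt) * [p_u*3.974158 + p_m*1.488387 + p_d*0.311049] = 1.692245


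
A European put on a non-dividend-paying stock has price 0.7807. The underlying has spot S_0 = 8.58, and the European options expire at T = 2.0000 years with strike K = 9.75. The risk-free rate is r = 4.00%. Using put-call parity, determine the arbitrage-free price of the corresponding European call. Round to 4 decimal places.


Answer: Call price = 0.3603

Derivation:
Put-call parity: C - P = S_0 * exp(-qT) - K * exp(-rT).
S_0 * exp(-qT) = 8.5800 * 1.00000000 = 8.58000000
K * exp(-rT) = 9.7500 * 0.92311635 = 9.00038438
C = P + S*exp(-qT) - K*exp(-rT)
C = 0.7807 + 8.58000000 - 9.00038438 = 0.3603


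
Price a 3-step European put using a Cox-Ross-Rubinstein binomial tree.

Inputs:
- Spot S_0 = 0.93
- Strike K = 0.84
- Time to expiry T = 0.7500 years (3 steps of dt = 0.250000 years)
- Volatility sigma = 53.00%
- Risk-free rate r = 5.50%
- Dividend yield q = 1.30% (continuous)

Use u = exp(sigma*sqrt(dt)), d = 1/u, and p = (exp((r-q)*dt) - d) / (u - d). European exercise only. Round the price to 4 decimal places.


dt = T/N = 0.250000
u = exp(sigma*sqrt(dt)) = 1.303431; d = 1/u = 0.767206
p = (exp((r-q)*dt) - d) / (u - d) = 0.453819
Discount per step: exp(-r*dt) = 0.986344
Stock lattice S(k, i) with i counting down-moves:
  k=0: S(0,0) = 0.9300
  k=1: S(1,0) = 1.2122; S(1,1) = 0.7135
  k=2: S(2,0) = 1.5800; S(2,1) = 0.9300; S(2,2) = 0.5474
  k=3: S(3,0) = 2.0594; S(3,1) = 1.2122; S(3,2) = 0.7135; S(3,3) = 0.4200
Terminal payoffs V(N, i) = max(K - S_T, 0):
  V(3,0) = 0.000000; V(3,1) = 0.000000; V(3,2) = 0.126498; V(3,3) = 0.420029
Backward induction: V(k, i) = exp(-r*dt) * [p * V(k+1, i) + (1-p) * V(k+1, i+1)].
  V(2,0) = exp(-r*dt) * [p*0.000000 + (1-p)*0.000000] = 0.000000
  V(2,1) = exp(-r*dt) * [p*0.000000 + (1-p)*0.126498] = 0.068147
  V(2,2) = exp(-r*dt) * [p*0.126498 + (1-p)*0.420029] = 0.282903
  V(1,0) = exp(-r*dt) * [p*0.000000 + (1-p)*0.068147] = 0.036713
  V(1,1) = exp(-r*dt) * [p*0.068147 + (1-p)*0.282903] = 0.182910
  V(0,0) = exp(-r*dt) * [p*0.036713 + (1-p)*0.182910] = 0.114971

Answer: Price = V(0,0) = 0.1150


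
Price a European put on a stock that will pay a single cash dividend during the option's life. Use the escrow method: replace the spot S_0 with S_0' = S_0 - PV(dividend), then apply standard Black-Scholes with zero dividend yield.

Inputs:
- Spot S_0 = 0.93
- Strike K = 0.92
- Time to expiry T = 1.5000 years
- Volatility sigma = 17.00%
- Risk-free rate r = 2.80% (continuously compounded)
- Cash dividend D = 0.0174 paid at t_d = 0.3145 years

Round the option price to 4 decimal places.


PV(D) = D * exp(-r * t_d) = 0.0174 * 0.99123266 = 0.01724745
S_0' = S_0 - PV(D) = 0.9300 - 0.01724745 = 0.91275255
d1 = (ln(S_0'/K) + (r + sigma^2/2)*T) / (sigma*sqrt(T)) = 0.26784040
d2 = d1 - sigma*sqrt(T) = 0.05963377
exp(-rT) = 0.95886978
N(-d1) = 0.39441109; N(-d2) = 0.47622366
P = K * exp(-rT) * N(-d2) - S_0' * N(-d1) = 0.9200 * 0.95886978 * 0.47622366 - 0.91275255 * 0.39441109 = 0.0601

Answer: Price = 0.0601


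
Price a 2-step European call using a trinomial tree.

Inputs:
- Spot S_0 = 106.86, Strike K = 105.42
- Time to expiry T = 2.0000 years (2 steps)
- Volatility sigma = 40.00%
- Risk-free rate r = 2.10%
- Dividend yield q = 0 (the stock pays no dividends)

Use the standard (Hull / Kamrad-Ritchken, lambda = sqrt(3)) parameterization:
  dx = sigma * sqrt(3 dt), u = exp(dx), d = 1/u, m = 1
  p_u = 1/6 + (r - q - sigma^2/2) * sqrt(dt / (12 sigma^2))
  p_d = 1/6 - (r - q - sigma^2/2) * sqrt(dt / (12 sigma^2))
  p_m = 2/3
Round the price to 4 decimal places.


dt = T/N = 1.000000; dx = sigma*sqrt(3*dt) = 0.692820
u = exp(dx) = 1.999346; d = 1/u = 0.500163
p_u = 0.124087, p_m = 0.666667, p_d = 0.209246
Discount per step: exp(-r*dt) = 0.979219
Stock lattice S(k, j) with j the centered position index:
  k=0: S(0,+0) = 106.8600
  k=1: S(1,-1) = 53.4475; S(1,+0) = 106.8600; S(1,+1) = 213.6502
  k=2: S(2,-2) = 26.7325; S(2,-1) = 53.4475; S(2,+0) = 106.8600; S(2,+1) = 213.6502; S(2,+2) = 427.1607
Terminal payoffs V(N, j) = max(S_T - K, 0):
  V(2,-2) = 0.000000; V(2,-1) = 0.000000; V(2,+0) = 1.440000; V(2,+1) = 108.230155; V(2,+2) = 321.740667
Backward induction: V(k, j) = exp(-r*dt) * [p_u * V(k+1, j+1) + p_m * V(k+1, j) + p_d * V(k+1, j-1)]
  V(1,-1) = exp(-r*dt) * [p_u*1.440000 + p_m*0.000000 + p_d*0.000000] = 0.174972
  V(1,+0) = exp(-r*dt) * [p_u*108.230155 + p_m*1.440000 + p_d*0.000000] = 14.090926
  V(1,+1) = exp(-r*dt) * [p_u*321.740667 + p_m*108.230155 + p_d*1.440000] = 110.043269
  V(0,+0) = exp(-r*dt) * [p_u*110.043269 + p_m*14.090926 + p_d*0.174972] = 22.605771

Answer: Price = V(0,0) = 22.6058


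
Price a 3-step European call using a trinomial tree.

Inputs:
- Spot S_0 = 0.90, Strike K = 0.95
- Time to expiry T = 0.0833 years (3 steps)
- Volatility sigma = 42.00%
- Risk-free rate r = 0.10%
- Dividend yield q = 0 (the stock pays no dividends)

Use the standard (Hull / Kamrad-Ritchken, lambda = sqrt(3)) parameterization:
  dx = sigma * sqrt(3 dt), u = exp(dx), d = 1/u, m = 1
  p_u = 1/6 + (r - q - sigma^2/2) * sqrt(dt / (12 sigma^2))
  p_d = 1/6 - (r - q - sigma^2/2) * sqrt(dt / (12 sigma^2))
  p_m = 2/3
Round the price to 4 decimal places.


dt = T/N = 0.027767; dx = sigma*sqrt(3*dt) = 0.121219
u = exp(dx) = 1.128872; d = 1/u = 0.885840
p_u = 0.156680, p_m = 0.666667, p_d = 0.176654
Discount per step: exp(-r*dt) = 0.999972
Stock lattice S(k, j) with j the centered position index:
  k=0: S(0,+0) = 0.9000
  k=1: S(1,-1) = 0.7973; S(1,+0) = 0.9000; S(1,+1) = 1.0160
  k=2: S(2,-2) = 0.7062; S(2,-1) = 0.7973; S(2,+0) = 0.9000; S(2,+1) = 1.0160; S(2,+2) = 1.1469
  k=3: S(3,-3) = 0.6256; S(3,-2) = 0.7062; S(3,-1) = 0.7973; S(3,+0) = 0.9000; S(3,+1) = 1.0160; S(3,+2) = 1.1469; S(3,+3) = 1.2947
Terminal payoffs V(N, j) = max(S_T - K, 0):
  V(3,-3) = 0.000000; V(3,-2) = 0.000000; V(3,-1) = 0.000000; V(3,+0) = 0.000000; V(3,+1) = 0.065985; V(3,+2) = 0.196918; V(3,+3) = 0.344724
Backward induction: V(k, j) = exp(-r*dt) * [p_u * V(k+1, j+1) + p_m * V(k+1, j) + p_d * V(k+1, j-1)]
  V(2,-2) = exp(-r*dt) * [p_u*0.000000 + p_m*0.000000 + p_d*0.000000] = 0.000000
  V(2,-1) = exp(-r*dt) * [p_u*0.000000 + p_m*0.000000 + p_d*0.000000] = 0.000000
  V(2,+0) = exp(-r*dt) * [p_u*0.065985 + p_m*0.000000 + p_d*0.000000] = 0.010338
  V(2,+1) = exp(-r*dt) * [p_u*0.196918 + p_m*0.065985 + p_d*0.000000] = 0.074841
  V(2,+2) = exp(-r*dt) * [p_u*0.344724 + p_m*0.196918 + p_d*0.065985] = 0.196941
  V(1,-1) = exp(-r*dt) * [p_u*0.010338 + p_m*0.000000 + p_d*0.000000] = 0.001620
  V(1,+0) = exp(-r*dt) * [p_u*0.074841 + p_m*0.010338 + p_d*0.000000] = 0.018618
  V(1,+1) = exp(-r*dt) * [p_u*0.196941 + p_m*0.074841 + p_d*0.010338] = 0.082575
  V(0,+0) = exp(-r*dt) * [p_u*0.082575 + p_m*0.018618 + p_d*0.001620] = 0.025635

Answer: Price = V(0,0) = 0.0256


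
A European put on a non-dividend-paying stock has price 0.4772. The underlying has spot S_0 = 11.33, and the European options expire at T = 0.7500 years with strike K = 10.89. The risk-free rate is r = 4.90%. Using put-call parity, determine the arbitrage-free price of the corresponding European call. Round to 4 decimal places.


Put-call parity: C - P = S_0 * exp(-qT) - K * exp(-rT).
S_0 * exp(-qT) = 11.3300 * 1.00000000 = 11.33000000
K * exp(-rT) = 10.8900 * 0.96391708 = 10.49705705
C = P + S*exp(-qT) - K*exp(-rT)
C = 0.4772 + 11.33000000 - 10.49705705 = 1.3101

Answer: Call price = 1.3101


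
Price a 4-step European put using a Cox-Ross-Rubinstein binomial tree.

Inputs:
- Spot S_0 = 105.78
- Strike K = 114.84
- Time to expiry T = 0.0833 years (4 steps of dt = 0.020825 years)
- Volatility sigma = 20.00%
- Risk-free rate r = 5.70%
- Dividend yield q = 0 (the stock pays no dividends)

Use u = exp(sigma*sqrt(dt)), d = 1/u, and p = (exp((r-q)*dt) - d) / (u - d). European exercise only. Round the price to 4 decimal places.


Answer: Price = V(0,0) = 8.7846

Derivation:
dt = T/N = 0.020825
u = exp(sigma*sqrt(dt)) = 1.029282; d = 1/u = 0.971551
p = (exp((r-q)*dt) - d) / (u - d) = 0.513358
Discount per step: exp(-r*dt) = 0.998814
Stock lattice S(k, i) with i counting down-moves:
  k=0: S(0,0) = 105.7800
  k=1: S(1,0) = 108.8775; S(1,1) = 102.7706
  k=2: S(2,0) = 112.0657; S(2,1) = 105.7800; S(2,2) = 99.8469
  k=3: S(3,0) = 115.3472; S(3,1) = 108.8775; S(3,2) = 102.7706; S(3,3) = 97.0063
  k=4: S(4,0) = 118.7248; S(4,1) = 112.0657; S(4,2) = 105.7800; S(4,3) = 99.8469; S(4,4) = 94.2466
Terminal payoffs V(N, i) = max(K - S_T, 0):
  V(4,0) = 0.000000; V(4,1) = 2.774341; V(4,2) = 9.060000; V(4,3) = 14.993103; V(4,4) = 20.593423
Backward induction: V(k, i) = exp(-r*dt) * [p * V(k+1, i) + (1-p) * V(k+1, i+1)].
  V(3,0) = exp(-r*dt) * [p*0.000000 + (1-p)*2.774341] = 1.348508
  V(3,1) = exp(-r*dt) * [p*2.774341 + (1-p)*9.060000] = 5.826284
  V(3,2) = exp(-r*dt) * [p*9.060000 + (1-p)*14.993103] = 11.933121
  V(3,3) = exp(-r*dt) * [p*14.993103 + (1-p)*20.593423] = 17.697432
  V(2,0) = exp(-r*dt) * [p*1.348508 + (1-p)*5.826284] = 3.523395
  V(2,1) = exp(-r*dt) * [p*5.826284 + (1-p)*11.933121] = 8.787687
  V(2,2) = exp(-r*dt) * [p*11.933121 + (1-p)*17.697432] = 14.720790
  V(1,0) = exp(-r*dt) * [p*3.523395 + (1-p)*8.787687] = 6.078000
  V(1,1) = exp(-r*dt) * [p*8.787687 + (1-p)*14.720790] = 11.661132
  V(0,0) = exp(-r*dt) * [p*6.078000 + (1-p)*11.661132] = 8.784550


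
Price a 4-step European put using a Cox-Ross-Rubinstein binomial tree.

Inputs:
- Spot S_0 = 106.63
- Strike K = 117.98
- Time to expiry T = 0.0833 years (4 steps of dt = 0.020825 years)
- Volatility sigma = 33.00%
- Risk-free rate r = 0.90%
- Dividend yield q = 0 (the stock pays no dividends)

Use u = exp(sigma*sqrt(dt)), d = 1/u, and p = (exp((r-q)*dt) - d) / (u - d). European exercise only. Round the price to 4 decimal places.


Answer: Price = V(0,0) = 11.8970

Derivation:
dt = T/N = 0.020825
u = exp(sigma*sqrt(dt)) = 1.048774; d = 1/u = 0.953494
p = (exp((r-q)*dt) - d) / (u - d) = 0.490064
Discount per step: exp(-r*dt) = 0.999813
Stock lattice S(k, i) with i counting down-moves:
  k=0: S(0,0) = 106.6300
  k=1: S(1,0) = 111.8308; S(1,1) = 101.6711
  k=2: S(2,0) = 117.2852; S(2,1) = 106.6300; S(2,2) = 96.9428
  k=3: S(3,0) = 123.0057; S(3,1) = 111.8308; S(3,2) = 101.6711; S(3,3) = 92.4344
  k=4: S(4,0) = 129.0052; S(4,1) = 117.2852; S(4,2) = 106.6300; S(4,3) = 96.9428; S(4,4) = 88.1357
Terminal payoffs V(N, i) = max(K - S_T, 0):
  V(4,0) = 0.000000; V(4,1) = 0.694793; V(4,2) = 11.350000; V(4,3) = 21.037196; V(4,4) = 29.844322
Backward induction: V(k, i) = exp(-r*dt) * [p * V(k+1, i) + (1-p) * V(k+1, i+1)].
  V(3,0) = exp(-r*dt) * [p*0.000000 + (1-p)*0.694793] = 0.354233
  V(3,1) = exp(-r*dt) * [p*0.694793 + (1-p)*11.350000] = 6.127117
  V(3,2) = exp(-r*dt) * [p*11.350000 + (1-p)*21.037196] = 16.286796
  V(3,3) = exp(-r*dt) * [p*21.037196 + (1-p)*29.844322] = 25.523482
  V(2,0) = exp(-r*dt) * [p*0.354233 + (1-p)*6.127117] = 3.297416
  V(2,1) = exp(-r*dt) * [p*6.127117 + (1-p)*16.286796] = 11.305783
  V(2,2) = exp(-r*dt) * [p*16.286796 + (1-p)*25.523482] = 20.992979
  V(1,0) = exp(-r*dt) * [p*3.297416 + (1-p)*11.305783] = 7.379787
  V(1,1) = exp(-r*dt) * [p*11.305783 + (1-p)*20.992979] = 16.242588
  V(0,0) = exp(-r*dt) * [p*7.379787 + (1-p)*16.242588] = 11.897018


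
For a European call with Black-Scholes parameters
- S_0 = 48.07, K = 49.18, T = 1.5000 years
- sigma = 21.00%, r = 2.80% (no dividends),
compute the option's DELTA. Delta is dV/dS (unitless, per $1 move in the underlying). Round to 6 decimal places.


d1 = 0.2031375262; d2 = -0.0540588968
phi(d1) = 0.3907954661; exp(-qT) = 1.0000000000; exp(-rT) = 0.9588697806
N(d1) = 0.5804862293
Delta = exp(-qT) * N(d1) = 1.0000000000 * 0.5804862293 = 0.580486

Answer: Delta = 0.580486


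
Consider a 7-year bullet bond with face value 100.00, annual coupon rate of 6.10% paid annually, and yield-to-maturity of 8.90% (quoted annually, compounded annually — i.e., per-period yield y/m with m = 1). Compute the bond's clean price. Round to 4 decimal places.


Coupon per period c = face * coupon_rate / m = 6.100000
Periods per year m = 1; per-period yield y/m = 0.089000
Number of cashflows N = 7
Cashflows (t years, CF_t, discount factor 1/(1+y/m)^(m*t), PV):
  t = 1.0000: CF_t = 6.100000, DF = 0.918274, PV = 5.601469
  t = 2.0000: CF_t = 6.100000, DF = 0.843226, PV = 5.143682
  t = 3.0000: CF_t = 6.100000, DF = 0.774313, PV = 4.723307
  t = 4.0000: CF_t = 6.100000, DF = 0.711031, PV = 4.337289
  t = 5.0000: CF_t = 6.100000, DF = 0.652921, PV = 3.982818
  t = 6.0000: CF_t = 6.100000, DF = 0.599560, PV = 3.657317
  t = 7.0000: CF_t = 106.100000, DF = 0.550560, PV = 58.414441
Price P = sum_t PV_t = 85.860322

Answer: Price = 85.8603


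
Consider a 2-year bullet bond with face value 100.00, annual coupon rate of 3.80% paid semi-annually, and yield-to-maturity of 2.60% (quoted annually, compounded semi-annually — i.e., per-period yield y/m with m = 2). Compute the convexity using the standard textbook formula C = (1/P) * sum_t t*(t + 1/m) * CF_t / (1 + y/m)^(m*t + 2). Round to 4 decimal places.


Answer: Convexity = 4.6956

Derivation:
Coupon per period c = face * coupon_rate / m = 1.900000
Periods per year m = 2; per-period yield y/m = 0.013000
Number of cashflows N = 4
Cashflows (t years, CF_t, discount factor 1/(1+y/m)^(m*t), PV):
  t = 0.5000: CF_t = 1.900000, DF = 0.987167, PV = 1.875617
  t = 1.0000: CF_t = 1.900000, DF = 0.974498, PV = 1.851547
  t = 1.5000: CF_t = 1.900000, DF = 0.961992, PV = 1.827786
  t = 2.0000: CF_t = 101.900000, DF = 0.949647, PV = 96.769033
Price P = sum_t PV_t = 102.323983
Convexity numerator sum_t t*(t + 1/m) * CF_t / (1+y/m)^(m*t + 2):
  t = 0.5000: term = 0.913893
  t = 1.0000: term = 2.706494
  t = 1.5000: term = 5.343522
  t = 2.0000: term = 471.506318
Convexity = (1/P) * sum = 480.470227 / 102.323983 = 4.695578


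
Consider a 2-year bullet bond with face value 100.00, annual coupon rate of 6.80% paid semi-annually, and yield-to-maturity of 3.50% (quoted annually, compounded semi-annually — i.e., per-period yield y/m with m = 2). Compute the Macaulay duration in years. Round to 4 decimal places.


Coupon per period c = face * coupon_rate / m = 3.400000
Periods per year m = 2; per-period yield y/m = 0.017500
Number of cashflows N = 4
Cashflows (t years, CF_t, discount factor 1/(1+y/m)^(m*t), PV):
  t = 0.5000: CF_t = 3.400000, DF = 0.982801, PV = 3.341523
  t = 1.0000: CF_t = 3.400000, DF = 0.965898, PV = 3.284052
  t = 1.5000: CF_t = 3.400000, DF = 0.949285, PV = 3.227570
  t = 2.0000: CF_t = 103.400000, DF = 0.932959, PV = 96.467909
Price P = sum_t PV_t = 106.321055
Macaulay numerator sum_t t * PV_t:
  t * PV_t at t = 0.5000: 1.670762
  t * PV_t at t = 1.0000: 3.284052
  t * PV_t at t = 1.5000: 4.841355
  t * PV_t at t = 2.0000: 192.935819
Macaulay duration D = (sum_t t * PV_t) / P = 202.731988 / 106.321055 = 1.906791

Answer: Macaulay duration = 1.9068 years


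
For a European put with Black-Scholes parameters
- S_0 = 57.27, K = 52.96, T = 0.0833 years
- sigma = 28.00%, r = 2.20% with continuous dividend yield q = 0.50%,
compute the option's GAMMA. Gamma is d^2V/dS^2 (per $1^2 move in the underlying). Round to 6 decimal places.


d1 = 1.0260924344; d2 = 0.9452795641
phi(d1) = 0.2356585426; exp(-qT) = 0.9995835867; exp(-rT) = 0.9981690782
Gamma = exp(-qT) * phi(d1) / (S * sigma * sqrt(T)) = 0.9995835867 * 0.2356585426 / (57.2700 * 0.2800 * 0.2886173938) = 0.050897

Answer: Gamma = 0.050897


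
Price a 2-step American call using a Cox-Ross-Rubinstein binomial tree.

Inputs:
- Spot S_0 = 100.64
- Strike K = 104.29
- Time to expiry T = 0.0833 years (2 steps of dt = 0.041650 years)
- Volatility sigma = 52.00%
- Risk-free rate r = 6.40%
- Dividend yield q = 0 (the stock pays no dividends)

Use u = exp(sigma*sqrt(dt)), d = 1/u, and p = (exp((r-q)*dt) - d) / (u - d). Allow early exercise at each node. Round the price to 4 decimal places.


Answer: Price = V(0,0) = 4.7341

Derivation:
dt = T/N = 0.041650
u = exp(sigma*sqrt(dt)) = 1.111959; d = 1/u = 0.899314
p = (exp((r-q)*dt) - d) / (u - d) = 0.486046
Discount per step: exp(-r*dt) = 0.997338
Stock lattice S(k, i) with i counting down-moves:
  k=0: S(0,0) = 100.6400
  k=1: S(1,0) = 111.9076; S(1,1) = 90.5069
  k=2: S(2,0) = 124.4366; S(2,1) = 100.6400; S(2,2) = 81.3941
Terminal payoffs V(N, i) = max(S_T - K, 0):
  V(2,0) = 20.146612; V(2,1) = 0.000000; V(2,2) = 0.000000
Backward induction: V(k, i) = exp(-r*dt) * [p * V(k+1, i) + (1-p) * V(k+1, i+1)]; then take max(V_cont, immediate exercise) for American.
  V(1,0) = exp(-r*dt) * [p*20.146612 + (1-p)*0.000000] = 9.766117; exercise = 7.617554; V(1,0) = max -> 9.766117
  V(1,1) = exp(-r*dt) * [p*0.000000 + (1-p)*0.000000] = 0.000000; exercise = 0.000000; V(1,1) = max -> 0.000000
  V(0,0) = exp(-r*dt) * [p*9.766117 + (1-p)*0.000000] = 4.734148; exercise = 0.000000; V(0,0) = max -> 4.734148


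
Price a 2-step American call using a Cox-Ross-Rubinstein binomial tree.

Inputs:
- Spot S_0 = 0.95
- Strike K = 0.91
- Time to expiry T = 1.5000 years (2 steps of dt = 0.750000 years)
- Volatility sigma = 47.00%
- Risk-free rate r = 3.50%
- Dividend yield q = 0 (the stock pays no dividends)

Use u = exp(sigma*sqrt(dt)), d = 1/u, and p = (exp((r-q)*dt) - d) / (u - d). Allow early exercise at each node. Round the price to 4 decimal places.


Answer: Price = V(0,0) = 0.2366

Derivation:
dt = T/N = 0.750000
u = exp(sigma*sqrt(dt)) = 1.502352; d = 1/u = 0.665623
p = (exp((r-q)*dt) - d) / (u - d) = 0.431412
Discount per step: exp(-r*dt) = 0.974092
Stock lattice S(k, i) with i counting down-moves:
  k=0: S(0,0) = 0.9500
  k=1: S(1,0) = 1.4272; S(1,1) = 0.6323
  k=2: S(2,0) = 2.1442; S(2,1) = 0.9500; S(2,2) = 0.4209
Terminal payoffs V(N, i) = max(S_T - K, 0):
  V(2,0) = 1.234209; V(2,1) = 0.040000; V(2,2) = 0.000000
Backward induction: V(k, i) = exp(-r*dt) * [p * V(k+1, i) + (1-p) * V(k+1, i+1)]; then take max(V_cont, immediate exercise) for American.
  V(1,0) = exp(-r*dt) * [p*1.234209 + (1-p)*0.040000] = 0.540811; exercise = 0.517234; V(1,0) = max -> 0.540811
  V(1,1) = exp(-r*dt) * [p*0.040000 + (1-p)*0.000000] = 0.016809; exercise = 0.000000; V(1,1) = max -> 0.016809
  V(0,0) = exp(-r*dt) * [p*0.540811 + (1-p)*0.016809] = 0.236577; exercise = 0.040000; V(0,0) = max -> 0.236577


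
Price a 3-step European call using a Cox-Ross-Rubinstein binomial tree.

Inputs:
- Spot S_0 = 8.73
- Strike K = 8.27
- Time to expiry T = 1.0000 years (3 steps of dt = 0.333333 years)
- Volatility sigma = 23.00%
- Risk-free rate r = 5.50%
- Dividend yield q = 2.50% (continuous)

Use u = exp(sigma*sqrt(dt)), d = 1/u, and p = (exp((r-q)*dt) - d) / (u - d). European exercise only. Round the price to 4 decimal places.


dt = T/N = 0.333333
u = exp(sigma*sqrt(dt)) = 1.142011; d = 1/u = 0.875648
p = (exp((r-q)*dt) - d) / (u - d) = 0.504582
Discount per step: exp(-r*dt) = 0.981834
Stock lattice S(k, i) with i counting down-moves:
  k=0: S(0,0) = 8.7300
  k=1: S(1,0) = 9.9698; S(1,1) = 7.6444
  k=2: S(2,0) = 11.3856; S(2,1) = 8.7300; S(2,2) = 6.6938
  k=3: S(3,0) = 13.0024; S(3,1) = 9.9698; S(3,2) = 7.6444; S(3,3) = 5.8614
Terminal payoffs V(N, i) = max(S_T - K, 0):
  V(3,0) = 4.732440; V(3,1) = 1.699754; V(3,2) = 0.000000; V(3,3) = 0.000000
Backward induction: V(k, i) = exp(-r*dt) * [p * V(k+1, i) + (1-p) * V(k+1, i+1)].
  V(2,0) = exp(-r*dt) * [p*4.732440 + (1-p)*1.699754] = 3.171317
  V(2,1) = exp(-r*dt) * [p*1.699754 + (1-p)*0.000000] = 0.842085
  V(2,2) = exp(-r*dt) * [p*0.000000 + (1-p)*0.000000] = 0.000000
  V(1,0) = exp(-r*dt) * [p*3.171317 + (1-p)*0.842085] = 1.980726
  V(1,1) = exp(-r*dt) * [p*0.842085 + (1-p)*0.000000] = 0.417182
  V(0,0) = exp(-r*dt) * [p*1.980726 + (1-p)*0.417182] = 1.184208

Answer: Price = V(0,0) = 1.1842


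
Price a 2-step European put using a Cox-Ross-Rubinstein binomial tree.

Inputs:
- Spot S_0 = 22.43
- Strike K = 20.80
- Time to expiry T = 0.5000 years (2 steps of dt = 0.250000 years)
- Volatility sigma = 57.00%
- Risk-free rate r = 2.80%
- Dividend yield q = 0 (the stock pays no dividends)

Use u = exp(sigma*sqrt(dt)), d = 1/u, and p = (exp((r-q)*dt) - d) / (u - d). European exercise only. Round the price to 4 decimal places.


Answer: Price = V(0,0) = 2.4972

Derivation:
dt = T/N = 0.250000
u = exp(sigma*sqrt(dt)) = 1.329762; d = 1/u = 0.752014
p = (exp((r-q)*dt) - d) / (u - d) = 0.441387
Discount per step: exp(-r*dt) = 0.993024
Stock lattice S(k, i) with i counting down-moves:
  k=0: S(0,0) = 22.4300
  k=1: S(1,0) = 29.8266; S(1,1) = 16.8677
  k=2: S(2,0) = 39.6622; S(2,1) = 22.4300; S(2,2) = 12.6847
Terminal payoffs V(N, i) = max(K - S_T, 0):
  V(2,0) = 0.000000; V(2,1) = 0.000000; V(2,2) = 8.115264
Backward induction: V(k, i) = exp(-r*dt) * [p * V(k+1, i) + (1-p) * V(k+1, i+1)].
  V(1,0) = exp(-r*dt) * [p*0.000000 + (1-p)*0.000000] = 0.000000
  V(1,1) = exp(-r*dt) * [p*0.000000 + (1-p)*8.115264] = 4.501671
  V(0,0) = exp(-r*dt) * [p*0.000000 + (1-p)*4.501671] = 2.497151


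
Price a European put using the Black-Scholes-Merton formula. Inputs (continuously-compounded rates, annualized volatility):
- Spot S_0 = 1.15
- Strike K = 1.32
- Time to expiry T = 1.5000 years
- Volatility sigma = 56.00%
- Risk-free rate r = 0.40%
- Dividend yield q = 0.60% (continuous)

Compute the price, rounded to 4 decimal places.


Answer: Price = 0.4218

Derivation:
d1 = (ln(S/K) + (r - q + 0.5*sigma^2) * T) / (sigma * sqrt(T)) = 0.13753623
d2 = d1 - sigma * sqrt(T) = -0.54832089
exp(-rT) = 0.99401796; exp(-qT) = 0.99104038
P = K * exp(-rT) * N(-d2) - S_0 * exp(-qT) * N(-d1)
N(-d1) = 0.44530348; N(-d2) = 0.70826421
P = 1.3200 * 0.99401796 * 0.70826421 - 1.1500 * 0.99104038 * 0.44530348 = 0.4218


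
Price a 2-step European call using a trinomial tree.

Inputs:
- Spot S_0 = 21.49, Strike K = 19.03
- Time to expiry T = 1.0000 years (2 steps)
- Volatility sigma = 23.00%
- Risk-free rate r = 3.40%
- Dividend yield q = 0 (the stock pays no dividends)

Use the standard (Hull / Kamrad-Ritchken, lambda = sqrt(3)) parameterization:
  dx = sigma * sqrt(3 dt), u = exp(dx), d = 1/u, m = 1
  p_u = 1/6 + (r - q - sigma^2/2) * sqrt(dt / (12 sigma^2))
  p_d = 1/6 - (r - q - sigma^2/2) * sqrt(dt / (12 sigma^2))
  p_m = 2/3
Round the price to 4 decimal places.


dt = T/N = 0.500000; dx = sigma*sqrt(3*dt) = 0.281691
u = exp(dx) = 1.325370; d = 1/u = 0.754507
p_u = 0.173367, p_m = 0.666667, p_d = 0.159966
Discount per step: exp(-r*dt) = 0.983144
Stock lattice S(k, j) with j the centered position index:
  k=0: S(0,+0) = 21.4900
  k=1: S(1,-1) = 16.2143; S(1,+0) = 21.4900; S(1,+1) = 28.4822
  k=2: S(2,-2) = 12.2338; S(2,-1) = 16.2143; S(2,+0) = 21.4900; S(2,+1) = 28.4822; S(2,+2) = 37.7494
Terminal payoffs V(N, j) = max(S_T - K, 0):
  V(2,-2) = 0.000000; V(2,-1) = 0.000000; V(2,+0) = 2.460000; V(2,+1) = 9.452191; V(2,+2) = 18.719429
Backward induction: V(k, j) = exp(-r*dt) * [p_u * V(k+1, j+1) + p_m * V(k+1, j) + p_d * V(k+1, j-1)]
  V(1,-1) = exp(-r*dt) * [p_u*2.460000 + p_m*0.000000 + p_d*0.000000] = 0.419295
  V(1,+0) = exp(-r*dt) * [p_u*9.452191 + p_m*2.460000 + p_d*0.000000] = 3.223434
  V(1,+1) = exp(-r*dt) * [p_u*18.719429 + p_m*9.452191 + p_d*2.460000] = 9.772757
  V(0,+0) = exp(-r*dt) * [p_u*9.772757 + p_m*3.223434 + p_d*0.419295] = 3.844391

Answer: Price = V(0,0) = 3.8444


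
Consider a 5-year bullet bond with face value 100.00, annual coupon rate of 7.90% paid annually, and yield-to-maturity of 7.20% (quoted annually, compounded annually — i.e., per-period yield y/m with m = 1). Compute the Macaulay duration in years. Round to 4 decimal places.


Answer: Macaulay duration = 4.3300 years

Derivation:
Coupon per period c = face * coupon_rate / m = 7.900000
Periods per year m = 1; per-period yield y/m = 0.072000
Number of cashflows N = 5
Cashflows (t years, CF_t, discount factor 1/(1+y/m)^(m*t), PV):
  t = 1.0000: CF_t = 7.900000, DF = 0.932836, PV = 7.369403
  t = 2.0000: CF_t = 7.900000, DF = 0.870183, PV = 6.874443
  t = 3.0000: CF_t = 7.900000, DF = 0.811738, PV = 6.412727
  t = 4.0000: CF_t = 7.900000, DF = 0.757218, PV = 5.982021
  t = 5.0000: CF_t = 107.900000, DF = 0.706360, PV = 76.216240
Price P = sum_t PV_t = 102.854834
Macaulay numerator sum_t t * PV_t:
  t * PV_t at t = 1.0000: 7.369403
  t * PV_t at t = 2.0000: 13.748886
  t * PV_t at t = 3.0000: 19.238180
  t * PV_t at t = 4.0000: 23.928085
  t * PV_t at t = 5.0000: 381.081198
Macaulay duration D = (sum_t t * PV_t) / P = 445.365753 / 102.854834 = 4.330042
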